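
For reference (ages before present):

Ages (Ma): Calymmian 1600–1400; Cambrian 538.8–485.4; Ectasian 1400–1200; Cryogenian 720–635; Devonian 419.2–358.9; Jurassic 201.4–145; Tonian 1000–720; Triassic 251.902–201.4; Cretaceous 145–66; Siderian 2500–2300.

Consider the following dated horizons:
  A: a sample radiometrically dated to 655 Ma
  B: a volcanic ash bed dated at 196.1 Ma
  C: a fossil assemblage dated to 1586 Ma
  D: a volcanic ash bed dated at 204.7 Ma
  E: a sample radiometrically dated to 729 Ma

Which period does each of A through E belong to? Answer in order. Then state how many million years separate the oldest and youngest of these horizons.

A — Cryogenian; B — Jurassic; C — Calymmian; D — Triassic; E — Tonian; span 1389.9 million years

A: 655 Ma lies in 720–635 Ma, so Cryogenian.
B: 196.1 Ma lies in 201.4–145 Ma, so Jurassic.
C: 1586 Ma lies in 1600–1400 Ma, so Calymmian.
D: 204.7 Ma lies in 251.902–201.4 Ma, so Triassic.
E: 729 Ma lies in 1000–720 Ma, so Tonian.
Oldest = 1586 Ma, youngest = 196.1 Ma → span 1389.9 Myr.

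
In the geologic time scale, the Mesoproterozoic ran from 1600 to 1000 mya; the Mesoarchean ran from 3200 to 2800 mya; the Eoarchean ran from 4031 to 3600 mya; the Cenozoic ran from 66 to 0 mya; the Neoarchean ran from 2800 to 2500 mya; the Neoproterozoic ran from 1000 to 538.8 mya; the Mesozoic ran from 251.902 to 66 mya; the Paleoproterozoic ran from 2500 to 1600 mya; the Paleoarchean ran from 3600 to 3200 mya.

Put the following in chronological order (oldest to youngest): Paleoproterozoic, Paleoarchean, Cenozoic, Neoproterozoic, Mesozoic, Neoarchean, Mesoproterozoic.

Sorting by start age (descending Ma, since larger Ma = older): Paleoarchean start 3600, Neoarchean start 2800, Paleoproterozoic start 2500, Mesoproterozoic start 1600, Neoproterozoic start 1000, Mesozoic start 251.902, Cenozoic start 66.

Paleoarchean, then Neoarchean, then Paleoproterozoic, then Mesoproterozoic, then Neoproterozoic, then Mesozoic, then Cenozoic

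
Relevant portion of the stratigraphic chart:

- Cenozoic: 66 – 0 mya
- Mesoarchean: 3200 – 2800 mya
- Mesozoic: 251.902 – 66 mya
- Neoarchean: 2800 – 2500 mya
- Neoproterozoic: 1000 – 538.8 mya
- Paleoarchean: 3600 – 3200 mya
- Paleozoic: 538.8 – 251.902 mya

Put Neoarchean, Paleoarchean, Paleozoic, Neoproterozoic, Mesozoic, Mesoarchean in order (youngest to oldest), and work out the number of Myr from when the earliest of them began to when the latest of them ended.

Mesozoic → Paleozoic → Neoproterozoic → Neoarchean → Mesoarchean → Paleoarchean; total span 3534 Myr

From the excerpt: Neoarchean 2800–2500; Paleoarchean 3600–3200; Paleozoic 538.8–251.902; Neoproterozoic 1000–538.8; Mesozoic 251.902–66; Mesoarchean 3200–2800 (Ma).
Larger Ma is earlier, so the oldest is Paleoarchean and the youngest is Mesozoic; youngest to oldest: Mesozoic, Paleozoic, Neoproterozoic, Neoarchean, Mesoarchean, Paleoarchean.
Oldest start 3600 minus youngest end 66 gives 3534 Myr overall.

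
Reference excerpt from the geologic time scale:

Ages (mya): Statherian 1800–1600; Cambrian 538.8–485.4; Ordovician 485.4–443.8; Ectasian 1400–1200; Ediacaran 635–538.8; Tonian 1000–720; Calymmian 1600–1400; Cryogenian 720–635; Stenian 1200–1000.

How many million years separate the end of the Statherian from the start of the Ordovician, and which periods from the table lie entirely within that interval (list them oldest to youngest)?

1114.6 million years; Calymmian, Ectasian, Stenian, Tonian, Cryogenian, Ediacaran, Cambrian

The Statherian closes at 1600 Ma and the Ordovician opens at 485.4 Ma, so the interval is 1600 − 485.4 = 1114.6 Myr.
A period fits inside if it starts at or after 1600 Ma and ends at or before 485.4 Ma; oldest first that gives Calymmian, Ectasian, Stenian, Tonian, Cryogenian, Ediacaran, Cambrian.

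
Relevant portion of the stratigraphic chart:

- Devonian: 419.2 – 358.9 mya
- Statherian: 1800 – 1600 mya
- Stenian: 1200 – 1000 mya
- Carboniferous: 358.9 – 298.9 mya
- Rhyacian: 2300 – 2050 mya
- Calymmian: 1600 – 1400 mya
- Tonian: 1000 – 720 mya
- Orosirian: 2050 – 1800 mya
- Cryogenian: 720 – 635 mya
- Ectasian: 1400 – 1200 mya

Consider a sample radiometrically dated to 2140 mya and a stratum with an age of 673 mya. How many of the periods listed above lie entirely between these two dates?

The older date is 2140 Ma and the younger is 673 Ma.
Periods with start < 2140 and end > 673 Ma: Orosirian (2050–1800), Statherian (1800–1600), Calymmian (1600–1400), Ectasian (1400–1200), Stenian (1200–1000), Tonian (1000–720).
That is 6 complete periods.

6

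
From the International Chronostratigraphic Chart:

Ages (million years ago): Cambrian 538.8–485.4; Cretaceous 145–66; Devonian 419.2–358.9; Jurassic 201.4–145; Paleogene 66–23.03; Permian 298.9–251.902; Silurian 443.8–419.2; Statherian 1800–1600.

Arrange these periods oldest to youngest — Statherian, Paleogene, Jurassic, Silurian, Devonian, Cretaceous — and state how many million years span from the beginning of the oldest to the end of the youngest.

Statherian → Silurian → Devonian → Jurassic → Cretaceous → Paleogene; total span 1776.97 Myr

From the excerpt: Statherian 1800–1600; Paleogene 66–23.03; Jurassic 201.4–145; Silurian 443.8–419.2; Devonian 419.2–358.9; Cretaceous 145–66 (Ma).
Larger Ma is earlier, so the oldest is Statherian and the youngest is Paleogene; oldest to youngest: Statherian, Silurian, Devonian, Jurassic, Cretaceous, Paleogene.
Oldest start 1800 minus youngest end 23.03 gives 1776.97 Myr overall.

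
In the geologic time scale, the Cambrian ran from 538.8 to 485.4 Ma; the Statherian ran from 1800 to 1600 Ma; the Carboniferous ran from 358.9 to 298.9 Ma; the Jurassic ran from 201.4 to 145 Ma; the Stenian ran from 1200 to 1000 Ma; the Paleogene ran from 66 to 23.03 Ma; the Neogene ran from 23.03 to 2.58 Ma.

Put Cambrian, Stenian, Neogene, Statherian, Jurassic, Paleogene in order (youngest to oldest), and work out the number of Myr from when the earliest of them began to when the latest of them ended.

Start ages (Ma): Statherian 1800, Stenian 1200, Cambrian 538.8, Jurassic 201.4, Paleogene 66, Neogene 23.03.
Ordered youngest to oldest: Neogene, Paleogene, Jurassic, Cambrian, Stenian, Statherian.
Span = 1800 − 2.58 = 1797.42 Myr.

Neogene, Paleogene, Jurassic, Cambrian, Stenian, Statherian; total span 1797.42 Myr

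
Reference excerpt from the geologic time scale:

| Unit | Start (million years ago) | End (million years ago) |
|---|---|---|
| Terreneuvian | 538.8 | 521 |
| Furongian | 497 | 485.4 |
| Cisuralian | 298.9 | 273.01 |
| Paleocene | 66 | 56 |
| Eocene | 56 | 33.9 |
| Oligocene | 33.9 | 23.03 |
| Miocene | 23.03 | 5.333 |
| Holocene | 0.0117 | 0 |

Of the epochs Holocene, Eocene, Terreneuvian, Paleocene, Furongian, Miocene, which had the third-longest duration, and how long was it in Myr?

Miocene, 17.697 million years

Start − end for each: Holocene 0.0117 − 0 = 0.0117; Eocene 56 − 33.9 = 22.1; Terreneuvian 538.8 − 521 = 17.8; Paleocene 66 − 56 = 10; Furongian 497 − 485.4 = 11.6; Miocene 23.03 − 5.333 = 17.697.
Ranking these from longest: Eocene > Terreneuvian > Miocene > Furongian > Paleocene > Holocene.
Position 3 in that ranking is Miocene, which lasted 17.697 Myr.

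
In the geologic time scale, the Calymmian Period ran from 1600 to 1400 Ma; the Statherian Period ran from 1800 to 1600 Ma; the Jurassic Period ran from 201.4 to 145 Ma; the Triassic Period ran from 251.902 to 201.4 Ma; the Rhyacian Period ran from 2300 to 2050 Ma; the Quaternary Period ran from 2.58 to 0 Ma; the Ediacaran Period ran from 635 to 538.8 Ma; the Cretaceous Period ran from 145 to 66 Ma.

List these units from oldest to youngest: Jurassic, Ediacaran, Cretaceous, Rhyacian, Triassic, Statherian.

Read off each span (Ma): Jurassic 201.4–145; Ediacaran 635–538.8; Cretaceous 145–66; Rhyacian 2300–2050; Triassic 251.902–201.4; Statherian 1800–1600.
Larger Ma is older, so oldest→youngest is Rhyacian, Statherian, Ediacaran, Triassic, Jurassic, Cretaceous.

Rhyacian, Statherian, Ediacaran, Triassic, Jurassic, Cretaceous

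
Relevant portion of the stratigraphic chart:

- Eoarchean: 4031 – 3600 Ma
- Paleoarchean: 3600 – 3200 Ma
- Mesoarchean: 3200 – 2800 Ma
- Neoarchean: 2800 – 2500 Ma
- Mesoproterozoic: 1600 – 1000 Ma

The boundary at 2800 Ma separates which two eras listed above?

The Mesoarchean ends at 2800 Ma and the Neoarchean begins at 2800 Ma, so they share that boundary.

Mesoarchean and Neoarchean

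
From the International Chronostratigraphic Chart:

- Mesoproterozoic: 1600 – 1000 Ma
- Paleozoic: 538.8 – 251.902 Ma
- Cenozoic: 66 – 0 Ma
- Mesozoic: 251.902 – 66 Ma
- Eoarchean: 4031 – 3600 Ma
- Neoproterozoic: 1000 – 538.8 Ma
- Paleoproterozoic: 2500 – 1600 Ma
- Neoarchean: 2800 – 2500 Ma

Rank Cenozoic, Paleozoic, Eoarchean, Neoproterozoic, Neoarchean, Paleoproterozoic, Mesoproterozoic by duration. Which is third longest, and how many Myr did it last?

Neoproterozoic, 461.2 million years

Durations: Cenozoic 66; Paleozoic 286.898; Eoarchean 431; Neoproterozoic 461.2; Neoarchean 300; Paleoproterozoic 900; Mesoproterozoic 600 Myr.
Sorted longest-first: Paleoproterozoic (900), Mesoproterozoic (600), Neoproterozoic (461.2), Eoarchean (431), Neoarchean (300), Paleozoic (286.898), Cenozoic (66).
The third longest is Neoproterozoic at 461.2 Myr.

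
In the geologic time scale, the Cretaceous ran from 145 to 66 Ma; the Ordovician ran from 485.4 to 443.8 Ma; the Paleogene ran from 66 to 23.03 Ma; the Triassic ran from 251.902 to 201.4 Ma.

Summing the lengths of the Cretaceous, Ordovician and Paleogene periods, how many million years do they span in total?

163.57 million years

Each duration: Cretaceous = 79; Ordovician = 41.6; Paleogene = 42.97.
Sum: 79 + 41.6 + 42.97 = 163.57 Myr.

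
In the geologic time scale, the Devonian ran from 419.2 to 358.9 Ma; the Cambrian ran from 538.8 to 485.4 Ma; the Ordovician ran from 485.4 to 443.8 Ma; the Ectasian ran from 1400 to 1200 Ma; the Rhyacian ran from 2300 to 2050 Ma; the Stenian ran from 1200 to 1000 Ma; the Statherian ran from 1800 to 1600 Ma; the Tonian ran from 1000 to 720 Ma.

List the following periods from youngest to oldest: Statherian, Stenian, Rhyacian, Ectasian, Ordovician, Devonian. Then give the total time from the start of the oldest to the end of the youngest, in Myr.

Devonian → Ordovician → Stenian → Ectasian → Statherian → Rhyacian; total span 1941.1 Myr

Start ages (Ma): Rhyacian 2300, Statherian 1800, Ectasian 1400, Stenian 1200, Ordovician 485.4, Devonian 419.2.
Ordered youngest to oldest: Devonian, Ordovician, Stenian, Ectasian, Statherian, Rhyacian.
Span = 2300 − 358.9 = 1941.1 Myr.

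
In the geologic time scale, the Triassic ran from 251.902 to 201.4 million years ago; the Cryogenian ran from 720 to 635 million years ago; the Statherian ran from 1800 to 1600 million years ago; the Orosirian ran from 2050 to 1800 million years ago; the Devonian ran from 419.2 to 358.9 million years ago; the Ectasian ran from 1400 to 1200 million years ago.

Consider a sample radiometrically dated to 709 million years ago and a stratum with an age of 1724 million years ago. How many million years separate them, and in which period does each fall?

Elapsed time: 1724 − 709 = 1015 Myr.
709 Ma lies within 720–635 Ma: Cryogenian.
1724 Ma lies within 1800–1600 Ma: Statherian.

1015 million years apart; the first in the Cryogenian, the second in the Statherian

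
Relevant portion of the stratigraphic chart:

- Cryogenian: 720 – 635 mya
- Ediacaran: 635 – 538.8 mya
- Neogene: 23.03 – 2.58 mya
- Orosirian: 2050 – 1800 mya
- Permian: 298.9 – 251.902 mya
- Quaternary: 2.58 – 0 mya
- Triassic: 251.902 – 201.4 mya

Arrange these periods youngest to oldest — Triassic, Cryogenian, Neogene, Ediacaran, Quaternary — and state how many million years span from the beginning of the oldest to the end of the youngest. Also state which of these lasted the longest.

Quaternary → Neogene → Triassic → Ediacaran → Cryogenian; total span 720 Myr; longest is Ediacaran

From the excerpt: Triassic 251.902–201.4; Cryogenian 720–635; Neogene 23.03–2.58; Ediacaran 635–538.8; Quaternary 2.58–0 (Ma).
Larger Ma is earlier, so the oldest is Cryogenian and the youngest is Quaternary; youngest to oldest: Quaternary, Neogene, Triassic, Ediacaran, Cryogenian.
Oldest start 720 minus youngest end 0 gives 720 Myr overall.
Individual lengths (start − end): Neogene 20.45; Cryogenian 85; Ediacaran 96.2; Quaternary 2.58; Triassic 50.502. The largest is Ediacaran at 96.2 Myr.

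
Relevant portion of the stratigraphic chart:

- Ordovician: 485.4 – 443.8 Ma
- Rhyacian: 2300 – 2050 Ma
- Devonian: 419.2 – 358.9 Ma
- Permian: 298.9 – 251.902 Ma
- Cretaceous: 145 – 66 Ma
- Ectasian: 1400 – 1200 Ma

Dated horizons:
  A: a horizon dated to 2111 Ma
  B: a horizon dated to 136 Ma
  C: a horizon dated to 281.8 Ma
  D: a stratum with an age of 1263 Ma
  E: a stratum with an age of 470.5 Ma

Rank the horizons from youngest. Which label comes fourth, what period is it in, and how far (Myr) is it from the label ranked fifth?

Sorted youngest-first by Ma: B (136), C (281.8), E (470.5), D (1263), A (2111).
The fourth youngest is D at 1263 Ma, which lies in 1400–1200 Ma: the Ectasian.
The fifth youngest is A at 2111 Ma; separation = |1263 − 2111| = 848 Myr.

D, in the Ectasian; 848 million years to A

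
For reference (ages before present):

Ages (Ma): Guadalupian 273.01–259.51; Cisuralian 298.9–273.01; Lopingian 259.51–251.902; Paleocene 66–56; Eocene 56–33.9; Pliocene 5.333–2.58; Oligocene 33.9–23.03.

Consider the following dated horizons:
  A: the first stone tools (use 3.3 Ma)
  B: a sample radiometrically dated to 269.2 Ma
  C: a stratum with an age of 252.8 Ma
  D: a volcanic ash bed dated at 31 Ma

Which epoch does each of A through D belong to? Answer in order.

A — Pliocene; B — Guadalupian; C — Lopingian; D — Oligocene

A: 3.3 Ma lies in 5.333–2.58 Ma, so Pliocene.
B: 269.2 Ma lies in 273.01–259.51 Ma, so Guadalupian.
C: 252.8 Ma lies in 259.51–251.902 Ma, so Lopingian.
D: 31 Ma lies in 33.9–23.03 Ma, so Oligocene.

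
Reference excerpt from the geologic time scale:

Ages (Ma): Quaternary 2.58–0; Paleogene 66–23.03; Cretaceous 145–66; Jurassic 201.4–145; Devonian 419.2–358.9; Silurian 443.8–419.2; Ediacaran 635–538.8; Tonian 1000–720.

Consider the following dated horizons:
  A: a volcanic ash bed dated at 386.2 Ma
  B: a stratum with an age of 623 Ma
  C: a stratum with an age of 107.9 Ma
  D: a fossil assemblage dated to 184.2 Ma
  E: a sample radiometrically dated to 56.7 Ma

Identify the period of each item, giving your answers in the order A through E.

A — Devonian; B — Ediacaran; C — Cretaceous; D — Jurassic; E — Paleogene

A: 386.2 Ma lies in 419.2–358.9 Ma, so Devonian.
B: 623 Ma lies in 635–538.8 Ma, so Ediacaran.
C: 107.9 Ma lies in 145–66 Ma, so Cretaceous.
D: 184.2 Ma lies in 201.4–145 Ma, so Jurassic.
E: 56.7 Ma lies in 66–23.03 Ma, so Paleogene.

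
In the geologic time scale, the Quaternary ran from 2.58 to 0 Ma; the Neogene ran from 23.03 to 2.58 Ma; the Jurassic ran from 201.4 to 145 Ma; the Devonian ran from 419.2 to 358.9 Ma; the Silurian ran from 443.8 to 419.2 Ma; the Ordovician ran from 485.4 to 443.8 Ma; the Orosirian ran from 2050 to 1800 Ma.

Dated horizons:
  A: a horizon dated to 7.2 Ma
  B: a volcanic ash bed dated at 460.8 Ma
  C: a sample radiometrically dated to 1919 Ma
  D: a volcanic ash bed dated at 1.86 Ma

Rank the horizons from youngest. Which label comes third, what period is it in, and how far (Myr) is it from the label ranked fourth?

B, in the Ordovician; 1458.2 million years to C

Sorted youngest-first by Ma: D (1.86), A (7.2), B (460.8), C (1919).
The third youngest is B at 460.8 Ma, which lies in 485.4–443.8 Ma: the Ordovician.
The fourth youngest is C at 1919 Ma; separation = |460.8 − 1919| = 1458.2 Myr.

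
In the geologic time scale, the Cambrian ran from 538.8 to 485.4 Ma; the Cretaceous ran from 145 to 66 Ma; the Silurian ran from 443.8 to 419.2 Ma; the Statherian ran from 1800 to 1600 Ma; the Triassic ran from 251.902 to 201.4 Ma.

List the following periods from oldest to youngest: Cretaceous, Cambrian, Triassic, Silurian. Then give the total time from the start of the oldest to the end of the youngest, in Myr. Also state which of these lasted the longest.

Cambrian, Silurian, Triassic, Cretaceous; total span 472.8 Myr; longest is Cretaceous

Start ages (Ma): Cambrian 538.8, Silurian 443.8, Triassic 251.902, Cretaceous 145.
Ordered oldest to youngest: Cambrian, Silurian, Triassic, Cretaceous.
Span = 538.8 − 66 = 472.8 Myr.
Durations: Silurian 24.6, Cambrian 53.4, Cretaceous 79, Triassic 50.502 → longest is Cretaceous (79 Myr).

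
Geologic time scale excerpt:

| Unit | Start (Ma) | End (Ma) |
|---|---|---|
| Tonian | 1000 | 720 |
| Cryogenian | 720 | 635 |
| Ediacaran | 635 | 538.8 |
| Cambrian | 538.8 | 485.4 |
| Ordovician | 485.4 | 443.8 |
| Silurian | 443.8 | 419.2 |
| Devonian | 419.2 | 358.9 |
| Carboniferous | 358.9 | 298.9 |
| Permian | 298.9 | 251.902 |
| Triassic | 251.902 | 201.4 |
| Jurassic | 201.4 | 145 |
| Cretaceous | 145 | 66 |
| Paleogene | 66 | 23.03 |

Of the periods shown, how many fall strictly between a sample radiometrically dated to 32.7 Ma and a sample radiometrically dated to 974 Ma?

11

The older date is 974 Ma and the younger is 32.7 Ma.
Periods with start < 974 and end > 32.7 Ma: Cryogenian (720–635), Ediacaran (635–538.8), Cambrian (538.8–485.4), Ordovician (485.4–443.8), Silurian (443.8–419.2), Devonian (419.2–358.9), Carboniferous (358.9–298.9), Permian (298.9–251.902), Triassic (251.902–201.4), Jurassic (201.4–145), Cretaceous (145–66).
That is 11 complete periods.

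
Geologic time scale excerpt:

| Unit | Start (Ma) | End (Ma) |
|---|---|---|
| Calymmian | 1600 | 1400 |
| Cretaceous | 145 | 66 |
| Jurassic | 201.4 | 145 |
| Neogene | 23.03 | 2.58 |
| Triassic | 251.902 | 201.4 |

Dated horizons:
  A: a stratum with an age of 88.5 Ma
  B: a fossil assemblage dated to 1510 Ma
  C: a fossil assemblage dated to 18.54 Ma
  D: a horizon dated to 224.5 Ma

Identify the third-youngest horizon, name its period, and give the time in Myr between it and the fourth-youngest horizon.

Smaller Ma means younger, so youngest first: C 18.54 < A 88.5 < D 224.5 < B 1510.
Counting 3 along gives D (224.5 Ma); the excerpt puts that inside the Triassic, 251.902–201.4 Ma.
Next in line is B (1510 Ma), and 1510 − 224.5 = 1285.5 Myr.

D, in the Triassic; 1285.5 million years to B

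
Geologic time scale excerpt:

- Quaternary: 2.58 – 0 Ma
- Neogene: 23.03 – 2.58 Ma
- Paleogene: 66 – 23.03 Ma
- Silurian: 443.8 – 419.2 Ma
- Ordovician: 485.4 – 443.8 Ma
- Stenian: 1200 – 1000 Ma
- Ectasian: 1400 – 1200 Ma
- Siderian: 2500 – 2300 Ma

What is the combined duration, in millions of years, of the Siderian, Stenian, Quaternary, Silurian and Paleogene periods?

Duration is start − end for each: (2500 − 2300) + (1200 − 1000) + (2.58 − 0) + (443.8 − 419.2) + (66 − 23.03).
That is 200 + 200 + 2.58 + 24.6 + 42.97, which totals 470.15 million years.

470.15 million years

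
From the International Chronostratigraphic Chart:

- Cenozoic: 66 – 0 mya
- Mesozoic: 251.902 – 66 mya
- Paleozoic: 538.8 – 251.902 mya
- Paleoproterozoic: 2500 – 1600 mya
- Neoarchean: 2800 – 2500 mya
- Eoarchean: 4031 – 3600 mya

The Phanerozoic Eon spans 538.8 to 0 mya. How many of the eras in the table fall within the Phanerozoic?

3

Eras inside 538.8–0 Ma: Paleozoic, Mesozoic, Cenozoic — 3 in total.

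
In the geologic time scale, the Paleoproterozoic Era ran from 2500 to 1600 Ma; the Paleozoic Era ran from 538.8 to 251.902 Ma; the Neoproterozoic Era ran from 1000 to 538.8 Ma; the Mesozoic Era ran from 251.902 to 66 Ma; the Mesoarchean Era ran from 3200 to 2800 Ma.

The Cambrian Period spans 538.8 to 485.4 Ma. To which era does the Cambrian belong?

Paleozoic

The Cambrian (538.8–485.4 Ma) lies entirely within 538.8–251.902 Ma, the Paleozoic Era.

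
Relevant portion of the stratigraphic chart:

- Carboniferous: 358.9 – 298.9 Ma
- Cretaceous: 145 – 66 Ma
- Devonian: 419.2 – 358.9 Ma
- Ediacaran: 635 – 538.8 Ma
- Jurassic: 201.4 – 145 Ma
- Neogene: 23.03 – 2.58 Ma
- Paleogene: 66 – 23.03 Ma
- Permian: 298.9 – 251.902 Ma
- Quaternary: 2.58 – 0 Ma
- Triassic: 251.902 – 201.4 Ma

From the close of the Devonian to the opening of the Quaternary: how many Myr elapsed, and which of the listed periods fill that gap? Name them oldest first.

End of Devonian = 358.9 Ma; start of Quaternary = 2.58 Ma.
Gap = 358.9 − 2.58 = 356.32 Myr.
Periods wholly inside 358.9–2.58 Ma: Carboniferous (358.9–298.9), Permian (298.9–251.902), Triassic (251.902–201.4), Jurassic (201.4–145), Cretaceous (145–66), Paleogene (66–23.03), Neogene (23.03–2.58).

356.32 million years; Carboniferous, Permian, Triassic, Jurassic, Cretaceous, Paleogene, Neogene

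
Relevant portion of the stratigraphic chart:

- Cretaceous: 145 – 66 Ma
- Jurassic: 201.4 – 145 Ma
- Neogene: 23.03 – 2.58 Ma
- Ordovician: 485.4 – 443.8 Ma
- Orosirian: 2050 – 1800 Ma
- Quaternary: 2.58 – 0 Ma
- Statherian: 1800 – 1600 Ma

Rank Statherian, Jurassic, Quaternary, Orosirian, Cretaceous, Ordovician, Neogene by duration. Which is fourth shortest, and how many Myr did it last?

Jurassic, 56.4 million years

Durations: Statherian 200; Jurassic 56.4; Quaternary 2.58; Orosirian 250; Cretaceous 79; Ordovician 41.6; Neogene 20.45 Myr.
Sorted shortest-first: Quaternary (2.58), Neogene (20.45), Ordovician (41.6), Jurassic (56.4), Cretaceous (79), Statherian (200), Orosirian (250).
The fourth shortest is Jurassic at 56.4 Myr.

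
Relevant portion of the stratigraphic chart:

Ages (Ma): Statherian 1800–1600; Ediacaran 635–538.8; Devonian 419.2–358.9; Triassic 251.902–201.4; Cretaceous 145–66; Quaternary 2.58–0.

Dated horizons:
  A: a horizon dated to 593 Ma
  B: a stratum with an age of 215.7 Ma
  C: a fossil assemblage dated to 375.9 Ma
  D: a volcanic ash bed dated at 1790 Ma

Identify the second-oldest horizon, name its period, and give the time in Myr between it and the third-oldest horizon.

Sorted oldest-first by Ma: D (1790), A (593), C (375.9), B (215.7).
The second oldest is A at 593 Ma, which lies in 635–538.8 Ma: the Ediacaran.
The third oldest is C at 375.9 Ma; separation = |593 − 375.9| = 217.1 Myr.

A, in the Ediacaran; 217.1 million years to C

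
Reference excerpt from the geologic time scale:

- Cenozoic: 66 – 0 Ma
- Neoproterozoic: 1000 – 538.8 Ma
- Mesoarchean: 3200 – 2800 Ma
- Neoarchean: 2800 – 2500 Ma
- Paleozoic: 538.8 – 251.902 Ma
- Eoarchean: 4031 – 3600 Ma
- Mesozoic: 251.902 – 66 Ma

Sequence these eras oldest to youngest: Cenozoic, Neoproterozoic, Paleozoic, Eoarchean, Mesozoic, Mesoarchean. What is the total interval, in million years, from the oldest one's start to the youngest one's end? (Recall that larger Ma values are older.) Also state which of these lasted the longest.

From the excerpt: Cenozoic 66–0; Neoproterozoic 1000–538.8; Paleozoic 538.8–251.902; Eoarchean 4031–3600; Mesozoic 251.902–66; Mesoarchean 3200–2800 (Ma).
Larger Ma is earlier, so the oldest is Eoarchean and the youngest is Cenozoic; oldest to youngest: Eoarchean, Mesoarchean, Neoproterozoic, Paleozoic, Mesozoic, Cenozoic.
Oldest start 4031 minus youngest end 0 gives 4031 Myr overall.
Individual lengths (start − end): Cenozoic 66; Eoarchean 431; Neoproterozoic 461.2; Mesozoic 185.902; Paleozoic 286.898; Mesoarchean 400. The largest is Neoproterozoic at 461.2 Myr.

Eoarchean, Mesoarchean, Neoproterozoic, Paleozoic, Mesozoic, Cenozoic; total span 4031 Myr; longest is Neoproterozoic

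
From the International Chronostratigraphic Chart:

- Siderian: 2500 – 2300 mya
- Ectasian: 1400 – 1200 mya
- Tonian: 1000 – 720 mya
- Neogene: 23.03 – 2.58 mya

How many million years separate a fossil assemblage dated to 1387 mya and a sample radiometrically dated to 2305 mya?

2305 − 1387 = 918 million years.

918 million years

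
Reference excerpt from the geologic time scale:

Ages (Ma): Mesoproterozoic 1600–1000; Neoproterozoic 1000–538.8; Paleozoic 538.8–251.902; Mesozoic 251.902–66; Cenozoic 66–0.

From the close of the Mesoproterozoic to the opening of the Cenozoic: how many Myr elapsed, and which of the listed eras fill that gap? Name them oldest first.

The Mesoproterozoic closes at 1000 Ma and the Cenozoic opens at 66 Ma, so the interval is 1000 − 66 = 934 Myr.
An era fits inside if it starts at or after 1000 Ma and ends at or before 66 Ma; oldest first that gives Neoproterozoic, Paleozoic, Mesozoic.

934 million years; Neoproterozoic, Paleozoic, Mesozoic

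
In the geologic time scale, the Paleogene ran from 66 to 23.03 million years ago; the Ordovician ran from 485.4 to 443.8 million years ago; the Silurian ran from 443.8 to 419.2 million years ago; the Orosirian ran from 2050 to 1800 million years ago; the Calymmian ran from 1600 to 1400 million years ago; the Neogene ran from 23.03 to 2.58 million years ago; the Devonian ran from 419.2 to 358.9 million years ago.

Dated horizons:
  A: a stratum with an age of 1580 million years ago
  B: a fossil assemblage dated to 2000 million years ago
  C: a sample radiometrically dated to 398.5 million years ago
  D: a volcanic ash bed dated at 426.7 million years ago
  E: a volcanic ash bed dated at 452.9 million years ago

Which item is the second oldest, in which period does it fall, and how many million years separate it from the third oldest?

A, in the Calymmian; 1127.1 million years to E

Larger Ma means older, so oldest first: B 2000 > A 1580 > E 452.9 > D 426.7 > C 398.5.
Counting 2 along gives A (1580 Ma); the excerpt puts that inside the Calymmian, 1600–1400 Ma.
Next in line is E (452.9 Ma), and 1580 − 452.9 = 1127.1 Myr.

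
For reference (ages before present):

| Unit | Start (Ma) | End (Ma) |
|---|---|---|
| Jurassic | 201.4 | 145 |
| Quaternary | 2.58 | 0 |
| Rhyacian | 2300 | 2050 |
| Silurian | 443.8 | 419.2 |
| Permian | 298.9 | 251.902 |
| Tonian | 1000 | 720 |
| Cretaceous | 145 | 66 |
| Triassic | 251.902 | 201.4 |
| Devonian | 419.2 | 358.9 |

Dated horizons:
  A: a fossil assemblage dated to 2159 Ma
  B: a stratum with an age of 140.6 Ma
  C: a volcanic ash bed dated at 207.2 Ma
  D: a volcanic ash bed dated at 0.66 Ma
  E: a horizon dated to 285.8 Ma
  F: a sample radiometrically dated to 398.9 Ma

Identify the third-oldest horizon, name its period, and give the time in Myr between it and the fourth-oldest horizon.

Sorted oldest-first by Ma: A (2159), F (398.9), E (285.8), C (207.2), B (140.6), D (0.66).
The third oldest is E at 285.8 Ma, which lies in 298.9–251.902 Ma: the Permian.
The fourth oldest is C at 207.2 Ma; separation = |285.8 − 207.2| = 78.6 Myr.

E, in the Permian; 78.6 million years to C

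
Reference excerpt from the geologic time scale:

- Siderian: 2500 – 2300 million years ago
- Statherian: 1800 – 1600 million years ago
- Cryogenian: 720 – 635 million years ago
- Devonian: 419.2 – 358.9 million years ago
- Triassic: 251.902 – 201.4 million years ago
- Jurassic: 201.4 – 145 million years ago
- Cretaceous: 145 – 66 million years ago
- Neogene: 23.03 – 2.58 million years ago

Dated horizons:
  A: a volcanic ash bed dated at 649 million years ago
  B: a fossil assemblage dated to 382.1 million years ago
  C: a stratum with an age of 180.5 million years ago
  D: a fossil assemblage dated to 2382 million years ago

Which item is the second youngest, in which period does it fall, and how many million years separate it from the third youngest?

Sorted youngest-first by Ma: C (180.5), B (382.1), A (649), D (2382).
The second youngest is B at 382.1 Ma, which lies in 419.2–358.9 Ma: the Devonian.
The third youngest is A at 649 Ma; separation = |382.1 − 649| = 266.9 Myr.

B, in the Devonian; 266.9 million years to A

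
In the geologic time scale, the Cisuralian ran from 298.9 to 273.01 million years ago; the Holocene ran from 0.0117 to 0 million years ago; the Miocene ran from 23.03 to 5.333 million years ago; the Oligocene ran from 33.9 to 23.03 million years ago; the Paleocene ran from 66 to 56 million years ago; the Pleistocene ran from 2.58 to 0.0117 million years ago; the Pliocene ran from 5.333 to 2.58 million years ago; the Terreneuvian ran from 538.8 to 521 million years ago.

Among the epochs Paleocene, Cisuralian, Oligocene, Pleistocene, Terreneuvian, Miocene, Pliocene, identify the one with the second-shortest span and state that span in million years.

Pliocene, 2.753 million years

Start − end for each: Paleocene 66 − 56 = 10; Cisuralian 298.9 − 273.01 = 25.89; Oligocene 33.9 − 23.03 = 10.87; Pleistocene 2.58 − 0.0117 = 2.5683; Terreneuvian 538.8 − 521 = 17.8; Miocene 23.03 − 5.333 = 17.697; Pliocene 5.333 − 2.58 = 2.753.
Ranking these from shortest: Pleistocene < Pliocene < Paleocene < Oligocene < Miocene < Terreneuvian < Cisuralian.
Position 2 in that ranking is Pliocene, which lasted 2.753 Myr.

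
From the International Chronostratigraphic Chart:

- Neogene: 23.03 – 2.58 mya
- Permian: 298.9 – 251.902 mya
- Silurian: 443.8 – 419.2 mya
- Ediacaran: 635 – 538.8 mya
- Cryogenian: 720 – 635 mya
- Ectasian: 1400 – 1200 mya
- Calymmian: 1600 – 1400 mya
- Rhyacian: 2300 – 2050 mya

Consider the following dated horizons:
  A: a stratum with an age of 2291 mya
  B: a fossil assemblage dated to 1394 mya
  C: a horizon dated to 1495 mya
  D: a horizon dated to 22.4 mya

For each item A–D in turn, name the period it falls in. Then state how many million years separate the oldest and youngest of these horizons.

A — Rhyacian; B — Ectasian; C — Calymmian; D — Neogene; span 2268.6 million years

Match each age against the start–end ranges in the excerpt: A = 2291 Ma → Rhyacian (2300–2050); B = 1394 Ma → Ectasian (1400–1200); C = 1495 Ma → Calymmian (1600–1400); D = 22.4 Ma → Neogene (23.03–2.58).
The largest age is 2291 Ma and the smallest is 22.4 Ma; their difference is 2268.6 Myr.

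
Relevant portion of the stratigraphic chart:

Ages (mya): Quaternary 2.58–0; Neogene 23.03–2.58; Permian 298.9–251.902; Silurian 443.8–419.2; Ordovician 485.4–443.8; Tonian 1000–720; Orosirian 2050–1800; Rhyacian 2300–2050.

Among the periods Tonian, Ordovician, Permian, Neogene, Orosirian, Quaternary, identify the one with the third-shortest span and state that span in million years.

Start − end for each: Tonian 1000 − 720 = 280; Ordovician 485.4 − 443.8 = 41.6; Permian 298.9 − 251.902 = 46.998; Neogene 23.03 − 2.58 = 20.45; Orosirian 2050 − 1800 = 250; Quaternary 2.58 − 0 = 2.58.
Ranking these from shortest: Quaternary < Neogene < Ordovician < Permian < Orosirian < Tonian.
Position 3 in that ranking is Ordovician, which lasted 41.6 Myr.

Ordovician, 41.6 million years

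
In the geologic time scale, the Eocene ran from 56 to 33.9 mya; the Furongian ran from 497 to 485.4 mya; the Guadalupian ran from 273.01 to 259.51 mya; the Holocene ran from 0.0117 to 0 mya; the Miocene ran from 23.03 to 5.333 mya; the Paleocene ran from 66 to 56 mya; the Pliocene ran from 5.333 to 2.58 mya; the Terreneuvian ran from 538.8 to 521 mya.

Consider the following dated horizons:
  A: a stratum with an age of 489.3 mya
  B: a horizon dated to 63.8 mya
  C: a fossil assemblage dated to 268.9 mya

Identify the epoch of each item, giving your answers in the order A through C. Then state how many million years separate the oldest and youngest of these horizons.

A: 489.3 Ma lies in 497–485.4 Ma, so Furongian.
B: 63.8 Ma lies in 66–56 Ma, so Paleocene.
C: 268.9 Ma lies in 273.01–259.51 Ma, so Guadalupian.
Oldest = 489.3 Ma, youngest = 63.8 Ma → span 425.5 Myr.

A — Furongian; B — Paleocene; C — Guadalupian; span 425.5 million years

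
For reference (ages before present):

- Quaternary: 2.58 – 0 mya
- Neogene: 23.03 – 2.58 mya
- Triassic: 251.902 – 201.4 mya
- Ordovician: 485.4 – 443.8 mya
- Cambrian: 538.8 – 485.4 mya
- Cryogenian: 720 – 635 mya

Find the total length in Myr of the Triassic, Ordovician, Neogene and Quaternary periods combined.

Duration is start − end for each: (251.902 − 201.4) + (485.4 − 443.8) + (23.03 − 2.58) + (2.58 − 0).
That is 50.502 + 41.6 + 20.45 + 2.58, which totals 115.132 million years.

115.132 million years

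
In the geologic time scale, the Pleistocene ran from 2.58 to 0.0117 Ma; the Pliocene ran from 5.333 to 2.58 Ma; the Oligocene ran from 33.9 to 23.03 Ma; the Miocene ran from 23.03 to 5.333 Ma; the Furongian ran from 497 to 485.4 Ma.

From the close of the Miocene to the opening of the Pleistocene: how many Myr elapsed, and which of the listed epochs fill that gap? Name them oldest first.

2.753 million years; Pliocene

End of Miocene = 5.333 Ma; start of Pleistocene = 2.58 Ma.
Gap = 5.333 − 2.58 = 2.753 Myr.
Epochs wholly inside 5.333–2.58 Ma: Pliocene (5.333–2.58).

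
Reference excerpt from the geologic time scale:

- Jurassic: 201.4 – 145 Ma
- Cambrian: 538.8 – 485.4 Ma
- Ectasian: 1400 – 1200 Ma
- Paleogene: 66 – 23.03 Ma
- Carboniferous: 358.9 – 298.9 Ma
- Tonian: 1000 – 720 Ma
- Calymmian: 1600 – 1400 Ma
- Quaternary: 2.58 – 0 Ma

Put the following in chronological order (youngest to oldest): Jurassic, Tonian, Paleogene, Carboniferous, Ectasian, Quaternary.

Quaternary, Paleogene, Jurassic, Carboniferous, Tonian, Ectasian

Sorting by start age (ascending Ma, since larger Ma = older): Quaternary began 2.58, Paleogene began 66, Jurassic began 201.4, Carboniferous began 358.9, Tonian began 1000, Ectasian began 1400.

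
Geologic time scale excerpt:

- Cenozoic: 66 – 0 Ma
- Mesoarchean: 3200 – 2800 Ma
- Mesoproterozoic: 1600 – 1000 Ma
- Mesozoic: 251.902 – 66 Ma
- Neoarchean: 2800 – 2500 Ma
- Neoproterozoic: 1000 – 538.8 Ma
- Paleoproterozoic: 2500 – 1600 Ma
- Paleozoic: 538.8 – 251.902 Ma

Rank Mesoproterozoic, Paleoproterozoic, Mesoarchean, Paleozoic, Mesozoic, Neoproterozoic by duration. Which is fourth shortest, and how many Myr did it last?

Neoproterozoic, 461.2 million years

Durations: Mesoproterozoic 600; Paleoproterozoic 900; Mesoarchean 400; Paleozoic 286.898; Mesozoic 185.902; Neoproterozoic 461.2 Myr.
Sorted shortest-first: Mesozoic (185.902), Paleozoic (286.898), Mesoarchean (400), Neoproterozoic (461.2), Mesoproterozoic (600), Paleoproterozoic (900).
The fourth shortest is Neoproterozoic at 461.2 Myr.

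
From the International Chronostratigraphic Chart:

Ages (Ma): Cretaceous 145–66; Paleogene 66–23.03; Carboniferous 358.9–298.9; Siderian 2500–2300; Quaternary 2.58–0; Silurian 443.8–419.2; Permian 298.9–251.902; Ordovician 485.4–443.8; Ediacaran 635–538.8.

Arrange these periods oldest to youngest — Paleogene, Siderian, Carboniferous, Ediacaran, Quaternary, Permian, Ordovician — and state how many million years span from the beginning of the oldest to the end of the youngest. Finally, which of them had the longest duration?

Start ages (Ma): Siderian 2500, Ediacaran 635, Ordovician 485.4, Carboniferous 358.9, Permian 298.9, Paleogene 66, Quaternary 2.58.
Ordered oldest to youngest: Siderian, Ediacaran, Ordovician, Carboniferous, Permian, Paleogene, Quaternary.
Span = 2500 − 0 = 2500 Myr.
Durations: Ediacaran 96.2, Quaternary 2.58, Carboniferous 60, Paleogene 42.97, Permian 46.998, Ordovician 41.6, Siderian 200 → longest is Siderian (200 Myr).

Siderian, Ediacaran, Ordovician, Carboniferous, Permian, Paleogene, Quaternary; total span 2500 Myr; longest is Siderian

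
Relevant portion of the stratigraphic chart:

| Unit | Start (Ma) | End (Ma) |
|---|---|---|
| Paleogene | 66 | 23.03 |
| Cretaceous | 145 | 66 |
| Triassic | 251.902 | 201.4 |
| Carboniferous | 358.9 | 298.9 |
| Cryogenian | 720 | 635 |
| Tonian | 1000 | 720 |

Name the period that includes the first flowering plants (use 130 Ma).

130 Ma lies between 145 and 66 Ma, so it falls in the Cretaceous.

Cretaceous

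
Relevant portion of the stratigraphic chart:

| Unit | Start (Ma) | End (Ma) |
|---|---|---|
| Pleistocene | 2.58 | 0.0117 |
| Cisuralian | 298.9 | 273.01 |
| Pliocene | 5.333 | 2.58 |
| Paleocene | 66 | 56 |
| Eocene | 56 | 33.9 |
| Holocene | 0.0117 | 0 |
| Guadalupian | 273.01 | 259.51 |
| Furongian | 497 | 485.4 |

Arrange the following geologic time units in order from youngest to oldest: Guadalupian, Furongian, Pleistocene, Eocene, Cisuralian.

Sorting by start age (ascending Ma, since larger Ma = older): Pleistocene began 2.58, Eocene began 56, Guadalupian began 273.01, Cisuralian began 298.9, Furongian began 497.

Pleistocene, Eocene, Guadalupian, Cisuralian, Furongian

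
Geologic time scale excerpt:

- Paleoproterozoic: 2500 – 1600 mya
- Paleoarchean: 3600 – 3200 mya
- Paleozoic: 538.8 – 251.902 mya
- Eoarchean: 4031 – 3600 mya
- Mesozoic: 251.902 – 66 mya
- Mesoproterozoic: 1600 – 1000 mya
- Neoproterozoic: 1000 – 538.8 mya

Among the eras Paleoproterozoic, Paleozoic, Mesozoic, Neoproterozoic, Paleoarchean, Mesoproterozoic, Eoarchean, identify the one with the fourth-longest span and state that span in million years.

Eoarchean, 431 million years

Start − end for each: Paleoproterozoic 2500 − 1600 = 900; Paleozoic 538.8 − 251.902 = 286.898; Mesozoic 251.902 − 66 = 185.902; Neoproterozoic 1000 − 538.8 = 461.2; Paleoarchean 3600 − 3200 = 400; Mesoproterozoic 1600 − 1000 = 600; Eoarchean 4031 − 3600 = 431.
Ranking these from longest: Paleoproterozoic > Mesoproterozoic > Neoproterozoic > Eoarchean > Paleoarchean > Paleozoic > Mesozoic.
Position 4 in that ranking is Eoarchean, which lasted 431 Myr.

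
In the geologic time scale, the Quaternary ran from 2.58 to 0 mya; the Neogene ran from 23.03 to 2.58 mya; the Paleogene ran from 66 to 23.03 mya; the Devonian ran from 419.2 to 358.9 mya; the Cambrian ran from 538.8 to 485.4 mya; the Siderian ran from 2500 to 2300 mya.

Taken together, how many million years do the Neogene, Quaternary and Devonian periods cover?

Duration is start − end for each: (23.03 − 2.58) + (2.58 − 0) + (419.2 − 358.9).
That is 20.45 + 2.58 + 60.3, which totals 83.33 million years.

83.33 million years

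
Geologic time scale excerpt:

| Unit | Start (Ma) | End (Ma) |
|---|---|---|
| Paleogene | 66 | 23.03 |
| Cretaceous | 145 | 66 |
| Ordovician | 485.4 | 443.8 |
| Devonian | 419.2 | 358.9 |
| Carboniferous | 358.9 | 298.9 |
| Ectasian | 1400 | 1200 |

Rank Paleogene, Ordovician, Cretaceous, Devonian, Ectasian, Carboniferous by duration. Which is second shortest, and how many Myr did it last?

Paleogene, 42.97 million years

Start − end for each: Paleogene 66 − 23.03 = 42.97; Ordovician 485.4 − 443.8 = 41.6; Cretaceous 145 − 66 = 79; Devonian 419.2 − 358.9 = 60.3; Ectasian 1400 − 1200 = 200; Carboniferous 358.9 − 298.9 = 60.
Ranking these from shortest: Ordovician < Paleogene < Carboniferous < Devonian < Cretaceous < Ectasian.
Position 2 in that ranking is Paleogene, which lasted 42.97 Myr.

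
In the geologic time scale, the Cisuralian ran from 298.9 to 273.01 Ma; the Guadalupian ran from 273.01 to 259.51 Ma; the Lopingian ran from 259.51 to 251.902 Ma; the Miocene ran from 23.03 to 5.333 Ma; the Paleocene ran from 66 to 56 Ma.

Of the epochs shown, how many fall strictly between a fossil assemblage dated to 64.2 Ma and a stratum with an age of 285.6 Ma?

2

285.6 Ma sits inside the Cisuralian (298.9–273.01) and 64.2 Ma inside the Paleocene (66–56); neither of those is wholly between the two dates.
The listed epochs lying completely between them are Guadalupian, Lopingian — 2 in all.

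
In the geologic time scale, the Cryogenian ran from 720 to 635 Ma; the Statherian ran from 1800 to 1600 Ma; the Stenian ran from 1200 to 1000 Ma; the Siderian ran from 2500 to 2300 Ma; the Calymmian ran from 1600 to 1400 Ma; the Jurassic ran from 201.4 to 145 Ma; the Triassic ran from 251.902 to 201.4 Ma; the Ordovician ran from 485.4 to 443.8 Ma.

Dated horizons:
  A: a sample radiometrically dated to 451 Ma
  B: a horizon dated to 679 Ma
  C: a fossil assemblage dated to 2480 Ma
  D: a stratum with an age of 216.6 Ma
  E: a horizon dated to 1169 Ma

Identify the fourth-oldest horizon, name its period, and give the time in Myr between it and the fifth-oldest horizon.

Sorted oldest-first by Ma: C (2480), E (1169), B (679), A (451), D (216.6).
The fourth oldest is A at 451 Ma, which lies in 485.4–443.8 Ma: the Ordovician.
The fifth oldest is D at 216.6 Ma; separation = |451 − 216.6| = 234.4 Myr.

A, in the Ordovician; 234.4 million years to D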